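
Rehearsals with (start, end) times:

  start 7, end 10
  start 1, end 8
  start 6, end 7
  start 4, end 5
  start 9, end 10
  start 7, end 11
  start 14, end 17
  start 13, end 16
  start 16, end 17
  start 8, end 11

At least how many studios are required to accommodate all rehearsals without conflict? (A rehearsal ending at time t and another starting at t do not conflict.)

Count concurrent intervals with a sweep; the peak is the room count.
Events (time:±→running): 1:+→1 4:+→2 5:-→1 6:+→2 7:-→1 7:+→2 7:+→3 8:-→2 8:+→3 9:+→4 … peak 4.

4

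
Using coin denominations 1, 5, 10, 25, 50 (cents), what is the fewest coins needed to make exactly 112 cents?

5

Use the largest denomination that fits, subtract, and repeat.
112 = 2×50 + 1×10 + 2×1
Total coins = 2 + 1 + 2 = 5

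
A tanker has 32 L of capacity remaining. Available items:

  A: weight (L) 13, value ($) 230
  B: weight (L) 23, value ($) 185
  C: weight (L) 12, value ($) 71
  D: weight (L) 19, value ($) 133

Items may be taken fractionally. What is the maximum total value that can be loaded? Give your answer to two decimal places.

Ratios (sorted): A 17.69, B 8.04, D 7.00, C 5.92
take A (13 @ 230); take 19/23 of B → 152.83. Capacity used 32/32.
Total value = 382.83

382.83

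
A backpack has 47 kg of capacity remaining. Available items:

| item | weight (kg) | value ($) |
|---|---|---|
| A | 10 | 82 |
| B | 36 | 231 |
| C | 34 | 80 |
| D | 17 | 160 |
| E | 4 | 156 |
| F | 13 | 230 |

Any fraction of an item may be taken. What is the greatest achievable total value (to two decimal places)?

647.25

Order: E (156/4=39.00) > F (230/13=17.69) > D (160/17=9.41) > A (82/10=8.20) > B (231/36=6.42) > C (80/34=2.35)
Fill: take E (4 @ 156) → take F (13 @ 230) → take D (17 @ 160) → take A (10 @ 82) → take 3/36 of B → 19.25; 47/47 used.
Total value = 647.25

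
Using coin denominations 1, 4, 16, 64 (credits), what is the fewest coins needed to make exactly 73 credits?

4

Greedy: take as many of the largest coin as possible, then repeat with the remainder.
73 − 1×64→9 − 2×4→1 − 1×1→0
Total coins = 1 + 2 + 1 = 4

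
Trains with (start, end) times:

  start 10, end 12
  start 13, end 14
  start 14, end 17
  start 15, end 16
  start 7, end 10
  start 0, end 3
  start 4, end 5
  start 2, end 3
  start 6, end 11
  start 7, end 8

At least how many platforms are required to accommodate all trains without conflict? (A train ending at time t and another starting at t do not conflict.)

3

Count concurrent intervals with a sweep; the peak is the room count.
Events (time:±→running): 0:+→1 2:+→2 3:-→1 3:-→0 4:+→1 5:-→0 6:+→1 7:+→2 7:+→3 … peak 3.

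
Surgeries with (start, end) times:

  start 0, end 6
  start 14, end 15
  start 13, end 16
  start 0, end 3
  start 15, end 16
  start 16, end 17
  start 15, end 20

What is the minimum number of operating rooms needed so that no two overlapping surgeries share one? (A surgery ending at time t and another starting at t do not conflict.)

The answer is the maximum number of intervals overlapping at any instant.
Events (time:±→running): 0:+→1 0:+→2 3:-→1 6:-→0 13:+→1 14:+→2 15:-→1 15:+→2 15:+→3 … peak 3.

3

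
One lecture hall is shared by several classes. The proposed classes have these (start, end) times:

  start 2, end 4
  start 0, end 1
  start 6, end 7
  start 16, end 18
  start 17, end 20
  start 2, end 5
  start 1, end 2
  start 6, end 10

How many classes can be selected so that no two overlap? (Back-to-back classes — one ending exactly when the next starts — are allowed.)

5

Greedy by earliest finish: after sorting by end time, pick each interval compatible with the last pick.
By end time: (0,1), (1,2), (2,4), (2,5), (6,7), (6,10), (16,18), (17,20).
Pick (0,1); next start ≥ 1 → (1,2); next start ≥ 2 → (2,4); next start ≥ 4 → (6,7); next start ≥ 7 → (16,18).
Selected 5 classes.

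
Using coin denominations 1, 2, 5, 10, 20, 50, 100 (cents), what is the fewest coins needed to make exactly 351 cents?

5

351 = 3×100 + 1×50 + 1×1
Total coins = 3 + 1 + 1 = 5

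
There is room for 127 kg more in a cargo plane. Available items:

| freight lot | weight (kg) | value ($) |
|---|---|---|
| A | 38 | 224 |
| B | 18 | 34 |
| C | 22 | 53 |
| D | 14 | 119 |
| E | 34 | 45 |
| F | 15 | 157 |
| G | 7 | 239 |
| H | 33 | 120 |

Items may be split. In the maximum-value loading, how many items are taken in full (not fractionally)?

Ratios (sorted): G 34.14, F 10.47, D 8.50, A 5.89, H 3.64, C 2.41, B 1.89, E 1.32
take G (7 @ 239); take F (15 @ 157); take D (14 @ 119); take A (38 @ 224); take H (33 @ 120); take 20/22 of C → 48.18. Capacity used 127/127.
5 item(s) taken whole; one partial (take 20/22 of C).

5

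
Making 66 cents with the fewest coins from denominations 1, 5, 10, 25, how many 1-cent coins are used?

Use the largest denomination that fits, subtract, and repeat.
66 = 2×25 + 1×10 + 1×5 + 1×1
Count of 1: 1

1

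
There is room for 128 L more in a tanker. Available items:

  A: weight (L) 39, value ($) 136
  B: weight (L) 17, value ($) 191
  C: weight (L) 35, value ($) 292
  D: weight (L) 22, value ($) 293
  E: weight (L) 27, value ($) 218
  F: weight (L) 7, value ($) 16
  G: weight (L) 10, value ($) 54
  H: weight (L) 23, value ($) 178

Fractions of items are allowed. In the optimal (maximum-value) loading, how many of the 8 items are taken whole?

Greedy by value/weight ratio, highest first.
Order: D (293/22=13.32) > B (191/17=11.24) > C (292/35=8.34) > E (218/27=8.07) > H (178/23=7.74) > G (54/10=5.40) > A (136/39=3.49) > F (16/7=2.29)
Fill: take D (22 @ 293) → take B (17 @ 191) → take C (35 @ 292) → take E (27 @ 218) → take H (23 @ 178) → take 4/10 of G → 21.60; 128/128 used.
5 item(s) taken whole; one partial (take 4/10 of G).

5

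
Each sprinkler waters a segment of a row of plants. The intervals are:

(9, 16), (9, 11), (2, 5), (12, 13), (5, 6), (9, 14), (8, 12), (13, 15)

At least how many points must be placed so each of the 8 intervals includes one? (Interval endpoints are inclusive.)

3

Process intervals by earliest right end; each time one isn't hit yet, stab at its right endpoint.
By right end: [2,5]  [5,6]  [9,11]  [8,12]  [12,13]  [9,14]  [13,15]  [9,16]
[2,5] uncovered → point at 5; [9,11] uncovered → point at 11; [12,13] uncovered → point at 13.
Points: 5, 11, 13 (3 total).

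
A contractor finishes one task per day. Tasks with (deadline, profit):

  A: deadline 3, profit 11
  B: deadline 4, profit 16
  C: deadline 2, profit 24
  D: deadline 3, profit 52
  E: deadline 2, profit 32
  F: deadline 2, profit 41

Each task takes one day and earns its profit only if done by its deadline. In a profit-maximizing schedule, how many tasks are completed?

Sort by profit descending; place each in the latest free slot ≤ its deadline.
By profit: D(d3,52), F(d2,41), E(d2,32), C(d2,24), B(d4,16), A(d3,11)
D→slot 3; F→slot 2; E→slot 1; C skipped; B→slot 4; A skipped.
4 of 6 scheduled.

4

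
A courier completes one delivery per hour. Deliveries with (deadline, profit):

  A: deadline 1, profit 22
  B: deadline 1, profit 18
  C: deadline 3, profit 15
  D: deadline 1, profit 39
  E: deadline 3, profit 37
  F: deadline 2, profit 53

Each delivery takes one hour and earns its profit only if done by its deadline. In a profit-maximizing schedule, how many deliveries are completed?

3

Sort by profit descending; place each in the latest free slot ≤ its deadline.
By profit: F(d2,53), D(d1,39), E(d3,37), A(d1,22), B(d1,18), C(d3,15)
F→slot 2; D→slot 1; E→slot 3; A skipped; B skipped; C skipped.
3 of 6 scheduled.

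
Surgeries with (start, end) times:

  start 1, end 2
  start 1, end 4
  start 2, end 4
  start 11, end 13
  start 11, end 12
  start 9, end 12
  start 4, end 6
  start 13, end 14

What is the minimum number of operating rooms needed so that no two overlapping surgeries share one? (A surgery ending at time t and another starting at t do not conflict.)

3

Events (time:±→running): 1:+→1 1:+→2 2:-→1 2:+→2 4:-→1 4:-→0 4:+→1 6:-→0 9:+→1 11:+→2 11:+→3 … peak 3.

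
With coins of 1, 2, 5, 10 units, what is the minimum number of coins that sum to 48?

7

48 = 4×10 + 1×5 + 1×2 + 1×1
Total coins = 4 + 1 + 1 + 1 = 7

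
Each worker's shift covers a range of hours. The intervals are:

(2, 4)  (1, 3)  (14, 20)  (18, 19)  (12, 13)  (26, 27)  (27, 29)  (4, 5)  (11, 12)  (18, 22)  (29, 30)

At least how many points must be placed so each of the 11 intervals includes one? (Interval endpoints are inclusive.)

By right end: [1,3]  [2,4]  [4,5]  [11,12]  [12,13]  [18,19]  [14,20]  [18,22]  [26,27]  [27,29]  [29,30]
[1,3] uncovered → point at 3; [4,5] uncovered → point at 5; [11,12] uncovered → point at 12; [18,19] uncovered → point at 19; [26,27] uncovered → point at 27; [29,30] uncovered → point at 30.
Points: 3, 5, 12, 19, 27, 30 (6 total).

6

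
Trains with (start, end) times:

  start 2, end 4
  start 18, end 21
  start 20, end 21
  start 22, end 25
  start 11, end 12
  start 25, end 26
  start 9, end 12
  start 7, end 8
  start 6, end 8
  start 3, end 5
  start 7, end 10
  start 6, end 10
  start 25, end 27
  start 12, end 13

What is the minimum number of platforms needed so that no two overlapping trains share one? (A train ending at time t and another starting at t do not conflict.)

4

starts: [2, 3, 6, 6, 7, 7, 9, 11, 12, 18, 20, 22, 25, 25]
ends:   [4, 5, 8, 8, 10, 10, 12, 12, 13, 21, 21, 25, 26, 27]
s2→1 s3→2 e4→1 e5→0 s6→1 s6→2 s7→3 s7→4  — peak 4.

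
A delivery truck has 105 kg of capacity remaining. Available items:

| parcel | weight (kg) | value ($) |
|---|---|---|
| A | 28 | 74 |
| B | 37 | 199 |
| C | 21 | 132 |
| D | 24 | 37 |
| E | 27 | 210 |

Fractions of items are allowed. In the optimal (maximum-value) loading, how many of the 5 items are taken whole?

3

Greedy by value/weight ratio, highest first.
Order: E (210/27=7.78) > C (132/21=6.29) > B (199/37=5.38) > A (74/28=2.64) > D (37/24=1.54)
Fill: take E (27 @ 210) → take C (21 @ 132) → take B (37 @ 199) → take 20/28 of A → 52.86; 105/105 used.
3 item(s) taken whole; one partial (take 20/28 of A).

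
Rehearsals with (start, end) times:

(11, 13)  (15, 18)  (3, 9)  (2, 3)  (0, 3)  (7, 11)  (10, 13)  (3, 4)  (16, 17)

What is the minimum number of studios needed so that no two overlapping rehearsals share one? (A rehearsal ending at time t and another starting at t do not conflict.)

2

The answer is the maximum number of intervals overlapping at any instant.
starts: [0, 2, 3, 3, 7, 10, 11, 15, 16]
ends:   [3, 3, 4, 9, 11, 13, 13, 17, 18]
s0→1 s2→2  — peak 2.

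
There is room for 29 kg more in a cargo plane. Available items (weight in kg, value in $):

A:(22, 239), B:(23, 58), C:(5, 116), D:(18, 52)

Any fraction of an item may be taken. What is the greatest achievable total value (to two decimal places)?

360.78

Greedy by value/weight ratio, highest first.
Order: C (116/5=23.20) > A (239/22=10.86) > D (52/18=2.89) > B (58/23=2.52)
Fill: take C (5 @ 116) → take A (22 @ 239) → take 2/18 of D → 5.78; 29/29 used.
Total value = 360.78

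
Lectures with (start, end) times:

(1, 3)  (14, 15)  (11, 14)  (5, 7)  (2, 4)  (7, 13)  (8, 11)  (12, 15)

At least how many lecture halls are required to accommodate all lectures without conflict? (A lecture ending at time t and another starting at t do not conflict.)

3

Count concurrent intervals with a sweep; the peak is the room count.
Events (time:±→running): 1:+→1 2:+→2 3:-→1 4:-→0 5:+→1 7:-→0 7:+→1 8:+→2 11:-→1 11:+→2 12:+→3 … peak 3.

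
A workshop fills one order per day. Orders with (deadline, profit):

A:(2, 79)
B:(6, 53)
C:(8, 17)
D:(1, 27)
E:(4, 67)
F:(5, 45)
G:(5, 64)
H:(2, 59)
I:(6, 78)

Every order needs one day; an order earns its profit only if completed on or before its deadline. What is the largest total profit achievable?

417

Take jobs in profit order; each goes to the latest open slot no later than its deadline.
By profit: A(d2,79), I(d6,78), E(d4,67), G(d5,64), H(d2,59), B(d6,53), F(d5,45), D(d1,27), C(d8,17)
A→slot 2; I→slot 6; E→slot 4; G→slot 5; H→slot 1; B→slot 3; F skipped; D skipped; C→slot 8.
Profit = 59 + 79 + 53 + 67 + 64 + 78 + 17 = 417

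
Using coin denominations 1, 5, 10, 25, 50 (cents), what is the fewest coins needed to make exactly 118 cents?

7

Greedy: take as many of the largest coin as possible, then repeat with the remainder.
118 − 2×50→18 − 1×10→8 − 1×5→3 − 3×1→0
Total coins = 2 + 1 + 1 + 3 = 7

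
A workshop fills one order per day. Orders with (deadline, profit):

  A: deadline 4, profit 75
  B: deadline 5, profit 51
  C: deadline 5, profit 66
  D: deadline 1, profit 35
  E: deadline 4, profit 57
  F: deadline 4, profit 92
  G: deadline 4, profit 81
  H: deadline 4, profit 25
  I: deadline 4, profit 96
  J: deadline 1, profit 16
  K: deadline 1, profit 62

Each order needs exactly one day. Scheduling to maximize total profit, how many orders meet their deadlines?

Take jobs in profit order; each goes to the latest open slot no later than its deadline.
Profit order: I=96 F=92 G=81 A=75 C=66 K=62 E=57 B=51 D=35 H=25 J=16
Assign: I→slot 4, F→slot 3, G→slot 2, A→slot 1, C→slot 5, K skipped, E skipped, B skipped, D skipped, H skipped, J skipped.
Slots: [1:A] [2:G] [3:F] [4:I] [5:C]
5 of 11 scheduled.

5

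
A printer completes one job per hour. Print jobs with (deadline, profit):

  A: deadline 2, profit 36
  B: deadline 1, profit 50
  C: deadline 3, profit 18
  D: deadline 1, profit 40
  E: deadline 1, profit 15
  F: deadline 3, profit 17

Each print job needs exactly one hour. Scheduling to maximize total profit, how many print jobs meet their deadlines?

3

Sort by profit descending; place each in the latest free slot ≤ its deadline.
By profit: B(d1,50), D(d1,40), A(d2,36), C(d3,18), F(d3,17), E(d1,15)
B→slot 1; D skipped; A→slot 2; C→slot 3; F skipped; E skipped.
3 of 6 scheduled.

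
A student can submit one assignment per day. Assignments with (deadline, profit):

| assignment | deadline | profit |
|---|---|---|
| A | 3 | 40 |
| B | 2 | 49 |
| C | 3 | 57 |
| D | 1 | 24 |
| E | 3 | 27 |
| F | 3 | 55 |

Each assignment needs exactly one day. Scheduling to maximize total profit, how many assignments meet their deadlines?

Sort by profit descending; place each in the latest free slot ≤ its deadline.
By profit: C(d3,57), F(d3,55), B(d2,49), A(d3,40), E(d3,27), D(d1,24)
C→slot 3; F→slot 2; B→slot 1; A skipped; E skipped; D skipped.
3 of 6 scheduled.

3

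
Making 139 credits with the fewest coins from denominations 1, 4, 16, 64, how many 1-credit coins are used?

3

139 = 2×64 + 2×4 + 3×1
Count of 1: 3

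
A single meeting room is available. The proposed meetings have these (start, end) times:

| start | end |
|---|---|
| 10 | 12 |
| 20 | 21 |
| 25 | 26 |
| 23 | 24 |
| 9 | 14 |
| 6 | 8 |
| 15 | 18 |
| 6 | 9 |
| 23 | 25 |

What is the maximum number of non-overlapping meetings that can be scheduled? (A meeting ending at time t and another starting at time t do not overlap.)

6

Sort by end time and greedily take each interval whose start is ≥ the last chosen end.
By end time: (6,8), (6,9), (10,12), (9,14), (15,18), (20,21), (23,24), (23,25), (25,26).
Pick (6,8); next start ≥ 8 → (10,12); next start ≥ 12 → (15,18); next start ≥ 18 → (20,21); next start ≥ 21 → (23,24); next start ≥ 24 → (25,26).
Selected 6 meetings.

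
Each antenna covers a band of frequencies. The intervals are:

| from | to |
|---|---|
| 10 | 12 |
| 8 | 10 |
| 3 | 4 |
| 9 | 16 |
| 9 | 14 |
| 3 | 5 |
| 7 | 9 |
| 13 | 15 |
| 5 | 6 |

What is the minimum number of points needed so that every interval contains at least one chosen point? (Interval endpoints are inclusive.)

5

Sort by right endpoint; whenever an interval is uncovered, place a point at its right end.
Sorted: [3,4] [3,5] [5,6] [7,9] [8,10] [10,12] [9,14] [13,15] [9,16]
{[3,4],[3,5]} hit by 4; {[5,6]} hit by 6; {[7,9],[8,10]} hit by 9; {[10,12],[9,14]} hit by 12; {[13,15],[9,16]} hit by 15.
Points: 4, 6, 9, 12, 15 (5 total).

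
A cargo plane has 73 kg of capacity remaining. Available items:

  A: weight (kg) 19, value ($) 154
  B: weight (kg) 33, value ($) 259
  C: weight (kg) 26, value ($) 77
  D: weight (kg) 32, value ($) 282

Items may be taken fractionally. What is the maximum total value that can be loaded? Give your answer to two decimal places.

608.67

Sort by value per unit weight and fill in that order.
Order: D (282/32=8.81) > A (154/19=8.11) > B (259/33=7.85) > C (77/26=2.96)
Fill: take D (32 @ 282) → take A (19 @ 154) → take 22/33 of B → 172.67; 73/73 used.
Total value = 608.67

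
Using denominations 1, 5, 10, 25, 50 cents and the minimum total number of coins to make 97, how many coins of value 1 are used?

Use the largest denomination that fits, subtract, and repeat.
97 − 1×50→47 − 1×25→22 − 2×10→2 − 2×1→0
Count of 1: 2

2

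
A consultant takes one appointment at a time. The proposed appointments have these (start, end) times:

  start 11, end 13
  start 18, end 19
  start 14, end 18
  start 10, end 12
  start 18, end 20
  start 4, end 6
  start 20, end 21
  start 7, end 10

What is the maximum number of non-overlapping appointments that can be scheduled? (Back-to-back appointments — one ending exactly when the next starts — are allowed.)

6

Greedy by earliest finish: after sorting by end time, pick each interval compatible with the last pick.
By end time: (4,6), (7,10), (10,12), (11,13), (14,18), (18,19), (18,20), (20,21).
Pick (4,6); next start ≥ 6 → (7,10); next start ≥ 10 → (10,12); next start ≥ 12 → (14,18); next start ≥ 18 → (18,19); next start ≥ 19 → (20,21).
Selected 6 appointments.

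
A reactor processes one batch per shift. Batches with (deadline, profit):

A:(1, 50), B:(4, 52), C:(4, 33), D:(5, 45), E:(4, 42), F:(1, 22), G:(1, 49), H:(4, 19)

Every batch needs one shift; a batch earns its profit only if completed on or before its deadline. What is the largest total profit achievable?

Sort by profit descending; place each in the latest free slot ≤ its deadline.
By profit: B(d4,52), A(d1,50), G(d1,49), D(d5,45), E(d4,42), C(d4,33), F(d1,22), H(d4,19)
B→slot 4; A→slot 1; G skipped; D→slot 5; E→slot 3; C→slot 2; F skipped; H skipped.
Profit = 50 + 33 + 42 + 52 + 45 = 222

222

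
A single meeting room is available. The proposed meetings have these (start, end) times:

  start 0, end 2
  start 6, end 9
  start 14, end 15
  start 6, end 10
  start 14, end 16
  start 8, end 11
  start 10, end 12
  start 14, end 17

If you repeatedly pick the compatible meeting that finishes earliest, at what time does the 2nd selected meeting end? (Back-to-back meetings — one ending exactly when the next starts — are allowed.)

Greedy by earliest finish: after sorting by end time, pick each interval compatible with the last pick.
By end time: (0,2), (6,9), (6,10), (8,11), (10,12), (14,15), (14,16), (14,17).
Pick (0,2); next start ≥ 2 → (6,9); next start ≥ 9 → (10,12); next start ≥ 12 → (14,15).
Selected: (0,2) (6,9) (10,12) (14,15)

9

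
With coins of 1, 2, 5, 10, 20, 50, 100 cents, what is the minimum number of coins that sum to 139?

Greedy: take as many of the largest coin as possible, then repeat with the remainder.
139 = 1×100 + 1×20 + 1×10 + 1×5 + 2×2
Total coins = 1 + 1 + 1 + 1 + 2 = 6

6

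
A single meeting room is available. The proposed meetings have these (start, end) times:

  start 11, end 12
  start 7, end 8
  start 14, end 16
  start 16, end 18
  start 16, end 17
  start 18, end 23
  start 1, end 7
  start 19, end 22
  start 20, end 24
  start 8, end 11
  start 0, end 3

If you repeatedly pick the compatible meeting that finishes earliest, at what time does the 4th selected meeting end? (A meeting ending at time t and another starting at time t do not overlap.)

Sorted by end: (0,3)  (1,7)  (7,8)  (8,11)  (11,12)  (14,16)  (16,17)  (16,18)  (19,22)  (18,23)  (20,24)
take (0,3); skip (1,7); take (7,8); take (8,11); take (11,12); take (14,16); take (16,17); take (19,22); skip (18,23).
Selected: (0,3) (7,8) (8,11) (11,12) (14,16) (16,17) (19,22)

12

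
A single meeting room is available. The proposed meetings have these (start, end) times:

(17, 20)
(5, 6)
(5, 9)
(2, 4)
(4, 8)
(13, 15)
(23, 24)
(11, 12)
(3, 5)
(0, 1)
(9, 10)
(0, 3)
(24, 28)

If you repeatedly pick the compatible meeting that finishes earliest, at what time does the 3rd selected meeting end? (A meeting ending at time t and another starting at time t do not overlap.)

6

Sort by end time and greedily take each interval whose start is ≥ the last chosen end.
By end time: (0,1), (0,3), (2,4), (3,5), (5,6), (4,8), (5,9), (9,10), (11,12), (13,15), (17,20), (23,24), (24,28).
Pick (0,1); next start ≥ 1 → (2,4); next start ≥ 4 → (5,6); next start ≥ 6 → (9,10); next start ≥ 10 → (11,12); next start ≥ 12 → (13,15); next start ≥ 15 → (17,20); next start ≥ 20 → (23,24); next start ≥ 24 → (24,28).
Selected: (0,1) (2,4) (5,6) (9,10) (11,12) (13,15) (17,20) (23,24) (24,28)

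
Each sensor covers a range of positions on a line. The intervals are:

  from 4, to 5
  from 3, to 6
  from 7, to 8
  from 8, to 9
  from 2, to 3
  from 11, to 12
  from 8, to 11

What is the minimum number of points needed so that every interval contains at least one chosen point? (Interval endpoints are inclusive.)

Process intervals by earliest right end; each time one isn't hit yet, stab at its right endpoint.
Sorted: [2,3] [4,5] [3,6] [7,8] [8,9] [8,11] [11,12]
{[2,3]} hit by 3; {[4,5],[3,6]} hit by 5; {[7,8],[8,9],[8,11]} hit by 8; {[11,12]} hit by 12.
Points: 3, 5, 8, 12 (4 total).

4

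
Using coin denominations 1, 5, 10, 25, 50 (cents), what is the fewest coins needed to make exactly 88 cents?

Use the largest denomination that fits, subtract, and repeat.
88 = 1×50 + 1×25 + 1×10 + 3×1
Total coins = 1 + 1 + 1 + 3 = 6

6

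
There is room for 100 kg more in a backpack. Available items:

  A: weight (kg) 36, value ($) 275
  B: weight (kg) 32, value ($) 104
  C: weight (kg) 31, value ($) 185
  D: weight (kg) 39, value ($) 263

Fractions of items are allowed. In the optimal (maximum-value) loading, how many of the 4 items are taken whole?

2

Greedy by value/weight ratio, highest first.
Order: A (275/36=7.64) > D (263/39=6.74) > C (185/31=5.97) > B (104/32=3.25)
Fill: take A (36 @ 275) → take D (39 @ 263) → take 25/31 of C → 149.19; 100/100 used.
2 item(s) taken whole; one partial (take 25/31 of C).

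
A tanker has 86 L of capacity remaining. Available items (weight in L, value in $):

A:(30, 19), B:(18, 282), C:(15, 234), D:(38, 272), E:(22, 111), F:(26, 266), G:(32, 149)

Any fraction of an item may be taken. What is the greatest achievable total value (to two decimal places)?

975.26

Greedy by value/weight ratio, highest first.
Order: B (282/18=15.67) > C (234/15=15.60) > F (266/26=10.23) > D (272/38=7.16) > E (111/22=5.05) > G (149/32=4.66) > A (19/30=0.63)
Fill: take B (18 @ 282) → take C (15 @ 234) → take F (26 @ 266) → take 27/38 of D → 193.26; 86/86 used.
Total value = 975.26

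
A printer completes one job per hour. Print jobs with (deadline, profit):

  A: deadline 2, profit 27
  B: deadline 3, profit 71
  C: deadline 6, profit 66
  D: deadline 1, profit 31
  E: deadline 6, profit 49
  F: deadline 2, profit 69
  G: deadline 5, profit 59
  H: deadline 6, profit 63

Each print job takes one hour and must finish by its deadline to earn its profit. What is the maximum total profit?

377

By profit: B(d3,71), F(d2,69), C(d6,66), H(d6,63), G(d5,59), E(d6,49), D(d1,31), A(d2,27)
B→slot 3; F→slot 2; C→slot 6; H→slot 5; G→slot 4; E→slot 1; D skipped; A skipped.
Profit = 49 + 69 + 71 + 59 + 63 + 66 = 377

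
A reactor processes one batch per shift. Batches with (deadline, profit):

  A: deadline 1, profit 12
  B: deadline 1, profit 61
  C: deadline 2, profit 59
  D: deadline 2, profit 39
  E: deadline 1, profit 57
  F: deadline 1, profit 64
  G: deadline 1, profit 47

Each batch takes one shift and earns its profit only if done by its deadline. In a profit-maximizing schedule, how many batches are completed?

Take jobs in profit order; each goes to the latest open slot no later than its deadline.
By profit: F(d1,64), B(d1,61), C(d2,59), E(d1,57), G(d1,47), D(d2,39), A(d1,12)
F→slot 1; B skipped; C→slot 2; E skipped; G skipped; D skipped; A skipped.
2 of 7 scheduled.

2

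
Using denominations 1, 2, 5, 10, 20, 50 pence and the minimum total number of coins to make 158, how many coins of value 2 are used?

1

Greedy: take as many of the largest coin as possible, then repeat with the remainder.
158 = 3×50 + 1×5 + 1×2 + 1×1
Count of 2: 1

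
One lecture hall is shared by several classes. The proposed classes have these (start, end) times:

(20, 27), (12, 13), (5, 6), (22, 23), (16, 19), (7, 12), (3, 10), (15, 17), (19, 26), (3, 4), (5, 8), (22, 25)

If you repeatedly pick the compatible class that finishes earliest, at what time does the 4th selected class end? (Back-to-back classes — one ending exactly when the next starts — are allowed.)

13

Sort by end time and greedily take each interval whose start is ≥ the last chosen end.
By end time: (3,4), (5,6), (5,8), (3,10), (7,12), (12,13), (15,17), (16,19), (22,23), (22,25), (19,26), (20,27).
Pick (3,4); next start ≥ 4 → (5,6); next start ≥ 6 → (7,12); next start ≥ 12 → (12,13); next start ≥ 13 → (15,17); next start ≥ 17 → (22,23).
Selected: (3,4) (5,6) (7,12) (12,13) (15,17) (22,23)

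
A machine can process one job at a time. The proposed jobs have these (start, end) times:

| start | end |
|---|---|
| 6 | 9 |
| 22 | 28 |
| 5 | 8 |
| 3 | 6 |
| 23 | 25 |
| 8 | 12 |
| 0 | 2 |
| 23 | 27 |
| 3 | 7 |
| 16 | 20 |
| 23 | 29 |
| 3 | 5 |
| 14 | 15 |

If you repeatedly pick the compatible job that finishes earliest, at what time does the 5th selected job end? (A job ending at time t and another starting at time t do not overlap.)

Sorted by end: (0,2)  (3,5)  (3,6)  (3,7)  (5,8)  (6,9)  (8,12)  (14,15)  (16,20)  (23,25)  (23,27)  (22,28)  (23,29)
take (0,2); take (3,5); take (5,8); take (8,12); take (14,15); take (16,20); take (23,25); skip (23,27); skip (22,28).
Selected: (0,2) (3,5) (5,8) (8,12) (14,15) (16,20) (23,25)

15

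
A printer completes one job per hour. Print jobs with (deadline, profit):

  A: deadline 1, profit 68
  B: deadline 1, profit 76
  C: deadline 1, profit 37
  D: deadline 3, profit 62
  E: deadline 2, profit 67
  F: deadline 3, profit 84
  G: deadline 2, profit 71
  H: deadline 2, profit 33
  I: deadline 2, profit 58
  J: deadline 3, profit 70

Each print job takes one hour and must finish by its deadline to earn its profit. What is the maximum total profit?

231

Profit order: F=84 B=76 G=71 J=70 A=68 E=67 D=62 I=58 C=37 H=33
Assign: F→slot 3, B→slot 1, G→slot 2, J skipped, A skipped, E skipped, D skipped, I skipped, C skipped, H skipped.
Slots: [1:B] [2:G] [3:F]
Profit = 76 + 71 + 84 = 231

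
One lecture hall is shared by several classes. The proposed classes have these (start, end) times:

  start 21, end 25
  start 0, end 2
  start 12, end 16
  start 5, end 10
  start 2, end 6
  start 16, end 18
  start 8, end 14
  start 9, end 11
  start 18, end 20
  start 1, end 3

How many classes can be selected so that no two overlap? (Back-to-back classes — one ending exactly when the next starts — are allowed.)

7

By end time: (0,2), (1,3), (2,6), (5,10), (9,11), (8,14), (12,16), (16,18), (18,20), (21,25).
Pick (0,2); next start ≥ 2 → (2,6); next start ≥ 6 → (9,11); next start ≥ 11 → (12,16); next start ≥ 16 → (16,18); next start ≥ 18 → (18,20); next start ≥ 20 → (21,25).
Selected 7 classes.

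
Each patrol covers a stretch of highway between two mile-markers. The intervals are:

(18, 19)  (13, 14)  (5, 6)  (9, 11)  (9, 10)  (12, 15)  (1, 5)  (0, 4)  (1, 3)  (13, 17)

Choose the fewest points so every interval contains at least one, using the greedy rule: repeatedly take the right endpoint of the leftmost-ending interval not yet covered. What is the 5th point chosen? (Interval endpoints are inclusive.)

19

By right end: [1,3]  [0,4]  [1,5]  [5,6]  [9,10]  [9,11]  [13,14]  [12,15]  [13,17]  [18,19]
[1,3] uncovered → point at 3; [5,6] uncovered → point at 6; [9,10] uncovered → point at 10; [13,14] uncovered → point at 14; [18,19] uncovered → point at 19.
Points: 3, 6, 10, 14, 19 (5 total).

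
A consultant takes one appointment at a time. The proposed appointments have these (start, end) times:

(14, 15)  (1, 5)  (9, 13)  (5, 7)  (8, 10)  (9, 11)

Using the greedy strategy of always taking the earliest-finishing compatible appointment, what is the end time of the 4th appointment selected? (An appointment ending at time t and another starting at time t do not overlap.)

Sorted by end: (1,5)  (5,7)  (8,10)  (9,11)  (9,13)  (14,15)
take (1,5); take (5,7); take (8,10); take (14,15).
Selected: (1,5) (5,7) (8,10) (14,15)

15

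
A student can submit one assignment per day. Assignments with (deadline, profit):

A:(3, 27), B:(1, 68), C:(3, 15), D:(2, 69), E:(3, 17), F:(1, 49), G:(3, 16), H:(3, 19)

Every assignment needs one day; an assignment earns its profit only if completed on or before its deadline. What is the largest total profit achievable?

164

Take jobs in profit order; each goes to the latest open slot no later than its deadline.
By profit: D(d2,69), B(d1,68), F(d1,49), A(d3,27), H(d3,19), E(d3,17), G(d3,16), C(d3,15)
D→slot 2; B→slot 1; F skipped; A→slot 3; H skipped; E skipped; G skipped; C skipped.
Profit = 68 + 69 + 27 = 164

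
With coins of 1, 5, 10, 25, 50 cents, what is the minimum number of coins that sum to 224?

Greedy: take as many of the largest coin as possible, then repeat with the remainder.
224 − 4×50→24 − 2×10→4 − 4×1→0
Total coins = 4 + 2 + 4 = 10

10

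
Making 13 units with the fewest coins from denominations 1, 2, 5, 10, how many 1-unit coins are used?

1

Use the largest denomination that fits, subtract, and repeat.
13 = 1×10 + 1×2 + 1×1
Count of 1: 1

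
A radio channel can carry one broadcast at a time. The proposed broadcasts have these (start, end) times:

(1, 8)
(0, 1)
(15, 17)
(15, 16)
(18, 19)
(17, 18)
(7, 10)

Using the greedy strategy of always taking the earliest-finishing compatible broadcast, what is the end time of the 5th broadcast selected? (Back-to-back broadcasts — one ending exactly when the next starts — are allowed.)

19

Order by finish time; keep every interval that doesn't clash with the previous kept one.
By end time: (0,1), (1,8), (7,10), (15,16), (15,17), (17,18), (18,19).
Pick (0,1); next start ≥ 1 → (1,8); next start ≥ 8 → (15,16); next start ≥ 16 → (17,18); next start ≥ 18 → (18,19).
Selected: (0,1) (1,8) (15,16) (17,18) (18,19)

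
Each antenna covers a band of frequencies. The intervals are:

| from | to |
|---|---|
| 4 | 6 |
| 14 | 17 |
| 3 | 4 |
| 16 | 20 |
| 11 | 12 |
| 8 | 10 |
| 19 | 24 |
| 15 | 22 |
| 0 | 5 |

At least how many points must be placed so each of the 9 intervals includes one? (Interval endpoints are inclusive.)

Sorted: [3,4] [0,5] [4,6] [8,10] [11,12] [14,17] [16,20] [15,22] [19,24]
{[3,4],[0,5],[4,6]} hit by 4; {[8,10]} hit by 10; {[11,12]} hit by 12; {[14,17],[16,20],[15,22]} hit by 17; {[19,24]} hit by 24.
Points: 4, 10, 12, 17, 24 (5 total).

5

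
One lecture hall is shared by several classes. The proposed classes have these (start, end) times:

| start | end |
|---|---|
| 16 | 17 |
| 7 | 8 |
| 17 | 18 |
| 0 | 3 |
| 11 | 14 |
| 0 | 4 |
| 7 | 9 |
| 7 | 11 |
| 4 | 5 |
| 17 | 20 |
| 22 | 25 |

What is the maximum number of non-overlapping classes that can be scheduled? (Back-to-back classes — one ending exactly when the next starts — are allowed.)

7

By end time: (0,3), (0,4), (4,5), (7,8), (7,9), (7,11), (11,14), (16,17), (17,18), (17,20), (22,25).
Pick (0,3); next start ≥ 3 → (4,5); next start ≥ 5 → (7,8); next start ≥ 8 → (11,14); next start ≥ 14 → (16,17); next start ≥ 17 → (17,18); next start ≥ 18 → (22,25).
Selected 7 classes.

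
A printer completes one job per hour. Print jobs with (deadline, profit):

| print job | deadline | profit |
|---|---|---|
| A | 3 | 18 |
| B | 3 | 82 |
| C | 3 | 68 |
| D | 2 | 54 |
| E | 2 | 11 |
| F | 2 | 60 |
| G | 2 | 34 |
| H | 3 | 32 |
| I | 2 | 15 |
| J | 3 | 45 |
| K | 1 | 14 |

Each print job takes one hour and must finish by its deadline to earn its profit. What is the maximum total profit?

210

Sort by profit descending; place each in the latest free slot ≤ its deadline.
Profit order: B=82 C=68 F=60 D=54 J=45 G=34 H=32 A=18 I=15 K=14 E=11
Assign: B→slot 3, C→slot 2, F→slot 1, D skipped, J skipped, G skipped, H skipped, A skipped, I skipped, K skipped, E skipped.
Slots: [1:F] [2:C] [3:B]
Profit = 60 + 68 + 82 = 210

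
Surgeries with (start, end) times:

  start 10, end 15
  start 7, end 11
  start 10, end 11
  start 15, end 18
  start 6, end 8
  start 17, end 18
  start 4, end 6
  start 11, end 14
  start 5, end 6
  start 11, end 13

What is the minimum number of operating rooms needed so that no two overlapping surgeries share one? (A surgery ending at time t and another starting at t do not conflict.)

3

The answer is the maximum number of intervals overlapping at any instant.
starts: [4, 5, 6, 7, 10, 10, 11, 11, 15, 17]
ends:   [6, 6, 8, 11, 11, 13, 14, 15, 18, 18]
s4→1 s5→2 e6→1 e6→0 s6→1 s7→2 e8→1 s10→2 s10→3  — peak 3.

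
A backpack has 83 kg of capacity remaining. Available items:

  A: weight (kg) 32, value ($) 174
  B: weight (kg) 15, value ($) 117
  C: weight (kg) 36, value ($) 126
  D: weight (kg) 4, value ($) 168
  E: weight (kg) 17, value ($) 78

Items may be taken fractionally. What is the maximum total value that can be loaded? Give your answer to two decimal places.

589.50

Ratios (sorted): D 42.00, B 7.80, A 5.44, E 4.59, C 3.50
take D (4 @ 168); take B (15 @ 117); take A (32 @ 174); take E (17 @ 78); take 15/36 of C → 52.50. Capacity used 83/83.
Total value = 589.50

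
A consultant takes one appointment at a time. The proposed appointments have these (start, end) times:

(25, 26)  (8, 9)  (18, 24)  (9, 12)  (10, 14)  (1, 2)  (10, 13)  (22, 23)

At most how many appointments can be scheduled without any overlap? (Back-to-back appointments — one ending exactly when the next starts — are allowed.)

5

Order by finish time; keep every interval that doesn't clash with the previous kept one.
By end time: (1,2), (8,9), (9,12), (10,13), (10,14), (22,23), (18,24), (25,26).
Pick (1,2); next start ≥ 2 → (8,9); next start ≥ 9 → (9,12); next start ≥ 12 → (22,23); next start ≥ 23 → (25,26).
Selected 5 appointments.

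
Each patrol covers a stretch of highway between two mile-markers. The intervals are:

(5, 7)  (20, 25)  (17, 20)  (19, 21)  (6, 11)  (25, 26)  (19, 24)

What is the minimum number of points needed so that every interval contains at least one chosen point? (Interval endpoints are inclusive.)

Sorted: [5,7] [6,11] [17,20] [19,21] [19,24] [20,25] [25,26]
{[5,7],[6,11]} hit by 7; {[17,20],[19,21],[19,24],[20,25]} hit by 20; {[25,26]} hit by 26.
Points: 7, 20, 26 (3 total).

3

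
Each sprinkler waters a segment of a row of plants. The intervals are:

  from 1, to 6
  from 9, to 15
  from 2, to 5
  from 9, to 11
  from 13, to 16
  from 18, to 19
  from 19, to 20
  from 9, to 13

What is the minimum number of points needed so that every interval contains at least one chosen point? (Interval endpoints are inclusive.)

By right end: [2,5]  [1,6]  [9,11]  [9,13]  [9,15]  [13,16]  [18,19]  [19,20]
[2,5] uncovered → point at 5; [9,11] uncovered → point at 11; [13,16] uncovered → point at 16; [18,19] uncovered → point at 19.
Points: 5, 11, 16, 19 (4 total).

4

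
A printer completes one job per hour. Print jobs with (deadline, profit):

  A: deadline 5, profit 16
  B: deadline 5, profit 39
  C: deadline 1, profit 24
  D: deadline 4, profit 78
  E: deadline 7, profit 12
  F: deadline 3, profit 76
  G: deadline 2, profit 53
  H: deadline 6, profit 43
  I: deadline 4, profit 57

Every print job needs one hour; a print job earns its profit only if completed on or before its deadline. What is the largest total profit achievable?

Take jobs in profit order; each goes to the latest open slot no later than its deadline.
By profit: D(d4,78), F(d3,76), I(d4,57), G(d2,53), H(d6,43), B(d5,39), C(d1,24), A(d5,16), E(d7,12)
D→slot 4; F→slot 3; I→slot 2; G→slot 1; H→slot 6; B→slot 5; C skipped; A skipped; E→slot 7.
Profit = 53 + 57 + 76 + 78 + 39 + 43 + 12 = 358

358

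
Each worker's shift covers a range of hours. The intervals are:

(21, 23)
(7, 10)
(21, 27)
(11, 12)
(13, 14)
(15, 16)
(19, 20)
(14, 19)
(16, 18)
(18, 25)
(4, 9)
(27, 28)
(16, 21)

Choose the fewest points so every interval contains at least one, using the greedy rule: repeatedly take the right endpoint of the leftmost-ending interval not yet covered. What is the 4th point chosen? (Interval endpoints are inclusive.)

Sort by right endpoint; whenever an interval is uncovered, place a point at its right end.
By right end: [4,9]  [7,10]  [11,12]  [13,14]  [15,16]  [16,18]  [14,19]  [19,20]  [16,21]  [21,23]  [18,25]  [21,27]  [27,28]
[4,9] uncovered → point at 9; [11,12] uncovered → point at 12; [13,14] uncovered → point at 14; [15,16] uncovered → point at 16; [19,20] uncovered → point at 20; [21,23] uncovered → point at 23; [27,28] uncovered → point at 28.
Points: 9, 12, 14, 16, 20, 23, 28 (7 total).

16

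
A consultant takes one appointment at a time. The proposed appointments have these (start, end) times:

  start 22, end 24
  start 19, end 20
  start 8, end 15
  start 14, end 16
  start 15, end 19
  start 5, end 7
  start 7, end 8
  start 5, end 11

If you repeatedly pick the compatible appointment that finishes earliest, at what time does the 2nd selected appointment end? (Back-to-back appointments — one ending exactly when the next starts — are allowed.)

8

Sorted by end: (5,7)  (7,8)  (5,11)  (8,15)  (14,16)  (15,19)  (19,20)  (22,24)
take (5,7); take (7,8); take (8,15); take (15,19); take (19,20); take (22,24).
Selected: (5,7) (7,8) (8,15) (15,19) (19,20) (22,24)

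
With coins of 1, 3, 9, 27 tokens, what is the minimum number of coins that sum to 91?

5

Use the largest denomination that fits, subtract, and repeat.
91 − 3×27→10 − 1×9→1 − 1×1→0
Total coins = 3 + 1 + 1 = 5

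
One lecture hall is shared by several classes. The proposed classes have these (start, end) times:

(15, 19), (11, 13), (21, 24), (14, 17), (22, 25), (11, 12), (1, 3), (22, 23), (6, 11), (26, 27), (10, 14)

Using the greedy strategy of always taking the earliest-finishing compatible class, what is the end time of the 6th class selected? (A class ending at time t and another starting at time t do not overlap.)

By end time: (1,3), (6,11), (11,12), (11,13), (10,14), (14,17), (15,19), (22,23), (21,24), (22,25), (26,27).
Pick (1,3); next start ≥ 3 → (6,11); next start ≥ 11 → (11,12); next start ≥ 12 → (14,17); next start ≥ 17 → (22,23); next start ≥ 23 → (26,27).
Selected: (1,3) (6,11) (11,12) (14,17) (22,23) (26,27)

27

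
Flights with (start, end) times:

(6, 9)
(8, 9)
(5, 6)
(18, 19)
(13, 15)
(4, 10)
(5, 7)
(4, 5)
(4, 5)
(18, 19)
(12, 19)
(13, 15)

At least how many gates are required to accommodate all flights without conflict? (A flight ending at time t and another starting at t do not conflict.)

Count concurrent intervals with a sweep; the peak is the room count.
Events (time:±→running): 4:+→1 4:+→2 4:+→3 … peak 3.

3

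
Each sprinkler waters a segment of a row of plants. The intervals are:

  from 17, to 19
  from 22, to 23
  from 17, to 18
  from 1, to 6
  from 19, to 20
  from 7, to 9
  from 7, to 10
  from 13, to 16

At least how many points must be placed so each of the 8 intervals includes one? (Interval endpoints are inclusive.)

6

Sorted: [1,6] [7,9] [7,10] [13,16] [17,18] [17,19] [19,20] [22,23]
{[1,6]} hit by 6; {[7,9],[7,10]} hit by 9; {[13,16]} hit by 16; {[17,18],[17,19]} hit by 18; {[19,20]} hit by 20; {[22,23]} hit by 23.
Points: 6, 9, 16, 18, 20, 23 (6 total).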